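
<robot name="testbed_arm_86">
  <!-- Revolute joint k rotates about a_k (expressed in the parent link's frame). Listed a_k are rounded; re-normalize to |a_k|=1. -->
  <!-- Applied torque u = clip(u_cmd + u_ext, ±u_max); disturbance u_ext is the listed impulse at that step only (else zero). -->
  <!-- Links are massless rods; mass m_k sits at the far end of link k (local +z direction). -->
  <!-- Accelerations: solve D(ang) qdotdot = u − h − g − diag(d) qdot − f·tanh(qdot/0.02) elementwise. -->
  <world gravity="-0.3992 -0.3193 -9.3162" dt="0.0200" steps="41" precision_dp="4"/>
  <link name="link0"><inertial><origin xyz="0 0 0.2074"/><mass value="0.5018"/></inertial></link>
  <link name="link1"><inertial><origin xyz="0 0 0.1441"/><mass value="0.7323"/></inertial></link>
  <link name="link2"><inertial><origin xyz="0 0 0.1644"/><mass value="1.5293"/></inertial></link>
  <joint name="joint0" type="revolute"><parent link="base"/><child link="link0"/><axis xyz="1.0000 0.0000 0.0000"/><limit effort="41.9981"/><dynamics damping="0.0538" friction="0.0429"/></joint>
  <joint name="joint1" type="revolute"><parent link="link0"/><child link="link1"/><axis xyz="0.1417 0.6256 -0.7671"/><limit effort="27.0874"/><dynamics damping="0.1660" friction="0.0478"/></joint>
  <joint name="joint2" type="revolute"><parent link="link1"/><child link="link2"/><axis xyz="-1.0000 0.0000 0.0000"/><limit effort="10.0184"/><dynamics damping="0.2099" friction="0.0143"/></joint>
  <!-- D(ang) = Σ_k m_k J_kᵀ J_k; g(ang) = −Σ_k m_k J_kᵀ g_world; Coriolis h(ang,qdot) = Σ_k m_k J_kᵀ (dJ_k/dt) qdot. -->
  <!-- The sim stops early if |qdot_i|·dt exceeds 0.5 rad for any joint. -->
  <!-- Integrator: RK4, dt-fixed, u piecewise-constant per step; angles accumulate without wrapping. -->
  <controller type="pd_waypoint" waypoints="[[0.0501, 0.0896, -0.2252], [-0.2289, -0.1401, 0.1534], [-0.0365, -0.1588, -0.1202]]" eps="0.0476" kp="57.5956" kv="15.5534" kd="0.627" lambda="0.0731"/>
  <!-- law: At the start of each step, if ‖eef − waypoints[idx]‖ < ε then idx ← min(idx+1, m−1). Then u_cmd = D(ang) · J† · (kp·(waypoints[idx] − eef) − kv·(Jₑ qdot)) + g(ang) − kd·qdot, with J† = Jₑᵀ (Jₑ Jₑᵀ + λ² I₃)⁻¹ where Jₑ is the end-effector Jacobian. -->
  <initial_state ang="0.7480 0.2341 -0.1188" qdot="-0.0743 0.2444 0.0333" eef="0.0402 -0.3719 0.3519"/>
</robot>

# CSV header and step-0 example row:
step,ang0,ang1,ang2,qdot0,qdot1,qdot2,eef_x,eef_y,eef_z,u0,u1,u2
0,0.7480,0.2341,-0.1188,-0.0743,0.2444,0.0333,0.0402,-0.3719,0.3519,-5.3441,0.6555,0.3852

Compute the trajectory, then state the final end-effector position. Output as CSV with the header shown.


step,ang0,ang1,ang2,qdot0,qdot1,qdot2,eef_x,eef_y,eef_z,u0,u1,u2
1,0.7420,0.2470,-0.1361,-0.4875,1.0329,-1.6230,0.0417,-0.3720,0.3510,-7.1268,-0.3905,1.8075
2,0.7342,0.2692,-0.1609,-0.3114,1.2003,-0.9211,0.0443,-0.3725,0.3491,-7.6149,-0.6831,1.2948
3,0.7263,0.2960,-0.1851,-0.4772,1.4833,-1.4636,0.0475,-0.3729,0.3469,-8.2820,-1.0138,1.6986
4,0.7165,0.3268,-0.2136,-0.5002,1.6050,-1.3983,0.0507,-0.3733,0.3443,-8.5101,-1.1528,1.5712
5,0.7054,0.3606,-0.2439,-0.6117,1.7809,-1.6228,0.0539,-0.3734,0.3417,-8.6572,-1.3141,1.6330
6,0.6924,0.3974,-0.2772,-0.6871,1.9072,-1.6984,0.0569,-0.3731,0.3390,-8.5957,-1.4145,1.5472
7,0.6778,0.4367,-0.3124,-0.7705,2.0348,-1.8139,0.0596,-0.3725,0.3364,-8.4095,-1.5052,1.4748
8,0.6618,0.4782,-0.3494,-0.8283,2.1205,-1.8799,0.0619,-0.3715,0.3337,-8.0969,-1.5578,1.3563
9,0.6449,0.5210,-0.3875,-0.8621,2.1639,-1.9311,0.0635,-0.3702,0.3310,-7.7050,-1.5809,1.2313
10,0.6277,0.5641,-0.4265,-0.8625,2.1457,-1.9591,0.0645,-0.3688,0.3283,-7.2749,-1.5687,1.1021
11,0.6107,0.6062,-0.4659,-0.8301,2.0660,-1.9787,0.0646,-0.3673,0.3256,-6.8552,-1.5290,0.9854
12,0.5948,0.6462,-0.5057,-0.7677,1.9313,-1.9990,0.0639,-0.3660,0.3227,-6.4844,-1.4707,0.8879
13,0.5802,0.6832,-0.5460,-0.6823,1.7588,-2.0297,0.0624,-0.3647,0.3196,-6.1868,-1.4058,0.8125
14,0.5676,0.7165,-0.5870,-0.5815,1.5664,-2.0755,0.0601,-0.3638,0.3162,-5.9709,-1.3425,0.7566
15,0.5570,0.7460,-0.6292,-0.4720,1.3692,-2.1383,0.0570,-0.3631,0.3124,-5.8336,-1.2847,0.7155
16,0.5487,0.7716,-0.6728,-0.3591,1.1775,-2.2179,0.0532,-0.3627,0.3081,-5.7664,-1.2324,0.6843
17,0.5426,0.7936,-0.7181,-0.2468,0.9989,-2.3132,0.0488,-0.3626,0.3033,-5.7597,-1.1841,0.6592
18,0.5387,0.8123,-0.7655,-0.1379,0.8380,-2.4221,0.0438,-0.3627,0.2977,-5.8057,-1.1379,0.6376
19,0.5369,0.8280,-0.8152,-0.0343,0.6986,-2.5425,0.0383,-0.3629,0.2915,-5.8991,-1.0925,0.6179
20,0.5370,0.8415,-0.8674,0.0561,0.6098,-2.6754,0.0323,-0.3632,0.2845,-6.0152,-1.0621,0.6009
21,0.5390,0.8529,-0.9223,0.1493,0.4782,-2.8130,0.0260,-0.3633,0.2768,-6.1792,-0.9905,0.5826
22,0.5426,0.8630,-0.9799,0.2240,0.4608,-2.9477,0.0193,-0.3632,0.2684,-6.3726,-0.9793,0.5604
23,0.5479,0.8710,-1.0403,0.3138,0.2852,-3.0923,0.0123,-0.3627,0.2593,-6.6380,-0.8646,0.5425
24,0.5545,0.8790,-1.1033,0.3640,0.4107,-3.2105,0.0051,-0.3617,0.2495,-6.8480,-0.9327,0.5053
25,0.5628,0.8835,-1.1692,0.4583,0.0288,-3.3764,-0.0022,-0.3601,0.2391,-7.1776,-0.6965,0.4949
26,0.5719,0.8893,-1.2374,0.4771,0.4068,-3.4465,-0.0095,-0.3578,0.2283,-7.2482,-0.9314,0.4155
27,0.5825,0.8901,-1.3084,0.5686,-0.1798,-3.6350,-0.0166,-0.3547,0.2171,-7.5285,-0.5883,0.4116
28,0.5939,0.8926,-1.3813,0.5865,0.2189,-3.6712,-0.0236,-0.3506,0.2057,-7.4015,-0.8582,0.2991
29,0.6065,0.8897,-1.4567,0.6675,-0.3982,-3.8463,-0.0301,-0.3456,0.1940,-7.4918,-0.5009,0.2820
30,0.6202,0.8859,-1.5337,0.7032,-0.0603,-3.8566,-0.0362,-0.3398,0.1823,-7.1752,-0.7404,0.1527
31,0.6351,0.8800,-1.6122,0.7878,-0.5115,-3.9761,-0.0416,-0.3330,0.1706,-7.0355,-0.4657,0.1117
32,0.6516,0.8708,-1.6918,0.8672,-0.4348,-3.9874,-0.0463,-0.3255,0.1587,-6.6611,-0.5157,0.0029
33,0.6701,0.8605,-1.7720,0.9787,-0.6020,-4.0188,-0.0501,-0.3174,0.1470,-6.3395,-0.3842,-0.0742
34,0.6910,0.8484,-1.8523,1.1128,-0.6295,-4.0049,-0.0531,-0.3088,0.1352,-5.9631,-0.3246,-0.1694
35,0.7149,0.8355,-1.9322,1.2777,-0.6696,-3.9702,-0.0552,-0.3000,0.1235,-5.6050,-0.2359,-0.2649
36,0.7424,0.8222,-2.0111,1.4729,-0.6756,-3.9066,-0.0564,-0.2910,0.1118,-5.2624,-0.1534,-0.3701
37,0.7741,0.8090,-2.0884,1.6984,-0.6631,-3.8165,-0.0569,-0.2820,0.1001,-4.9502,-0.0709,-0.4861
38,0.8106,0.7962,-2.1638,1.9519,-0.6327,-3.7004,-0.0567,-0.2733,0.0885,-4.6752,0.0071,-0.6157
39,0.8525,0.7841,-2.2365,2.2295,-0.5881,-3.5597,-0.0559,-0.2649,0.0768,-4.4432,0.0782,-0.7603
40,0.9000,0.7730,-2.3063,2.5262,-0.5320,-3.3962,-0.0547,-0.2570,0.0651,-4.2601,0.1400,-0.9202
41,0.9537,0.7631,-2.3725,2.8359,-0.4670,-3.2119,-0.0530,-0.2497,0.0533,,,
# final eef position (m): -0.0530 -0.2497 0.0533


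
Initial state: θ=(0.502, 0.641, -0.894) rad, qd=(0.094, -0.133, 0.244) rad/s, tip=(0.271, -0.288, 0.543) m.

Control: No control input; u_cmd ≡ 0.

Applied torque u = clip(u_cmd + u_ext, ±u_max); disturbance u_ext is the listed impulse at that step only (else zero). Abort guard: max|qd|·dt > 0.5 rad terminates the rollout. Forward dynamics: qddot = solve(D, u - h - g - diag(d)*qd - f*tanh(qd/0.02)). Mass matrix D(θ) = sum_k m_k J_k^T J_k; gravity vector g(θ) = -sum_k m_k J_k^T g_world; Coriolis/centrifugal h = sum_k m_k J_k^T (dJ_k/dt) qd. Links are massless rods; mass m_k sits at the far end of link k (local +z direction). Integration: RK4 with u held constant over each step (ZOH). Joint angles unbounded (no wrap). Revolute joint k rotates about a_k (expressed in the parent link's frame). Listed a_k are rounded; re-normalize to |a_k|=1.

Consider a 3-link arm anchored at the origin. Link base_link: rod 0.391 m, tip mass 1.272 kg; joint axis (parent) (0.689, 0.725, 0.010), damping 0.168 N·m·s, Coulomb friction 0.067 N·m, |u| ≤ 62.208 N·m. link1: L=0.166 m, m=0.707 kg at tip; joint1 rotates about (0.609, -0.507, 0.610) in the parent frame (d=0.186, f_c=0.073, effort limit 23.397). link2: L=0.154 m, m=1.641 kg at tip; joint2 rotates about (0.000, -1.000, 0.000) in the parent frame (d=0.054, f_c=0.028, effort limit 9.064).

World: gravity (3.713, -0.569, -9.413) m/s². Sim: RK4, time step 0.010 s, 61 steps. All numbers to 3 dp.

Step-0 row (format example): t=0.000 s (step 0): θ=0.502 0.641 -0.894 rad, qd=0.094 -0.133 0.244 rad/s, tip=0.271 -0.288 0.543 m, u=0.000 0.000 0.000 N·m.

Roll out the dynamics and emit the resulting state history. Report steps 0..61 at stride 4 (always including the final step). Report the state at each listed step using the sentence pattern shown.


t=0.040 s (step 4): θ=0.514 0.653 -0.921 rad, qd=0.541 0.627 -1.476 rad/s, tip=0.276 -0.291 0.536 m, u=0.000 0.000 0.000 N·m.
t=0.080 s (step 8): θ=0.546 0.685 -1.004 rad, qd=1.073 0.884 -2.579 rad/s, tip=0.292 -0.297 0.516 m, u=0.000 0.000 0.000 N·m.
t=0.120 s (step 12): θ=0.602 0.717 -1.120 rad, qd=1.697 0.637 -3.099 rad/s, tip=0.316 -0.306 0.483 m, u=0.000 0.000 0.000 N·m.
t=0.160 s (step 16): θ=0.683 0.729 -1.244 rad, qd=2.393 -0.107 -3.011 rad/s, tip=0.347 -0.317 0.436 m, u=0.000 0.000 0.000 N·m.
t=0.200 s (step 20): θ=0.793 0.705 -1.353 rad, qd=3.120 -1.137 -2.274 rad/s, tip=0.384 -0.331 0.374 m, u=0.000 0.000 0.000 N·m.
t=0.240 s (step 24): θ=0.933 0.634 -1.413 rad, qd=3.838 -2.449 -0.554 rad/s, tip=0.424 -0.347 0.295 m, u=0.000 0.000 0.000 N·m.
t=0.280 s (step 28): θ=1.100 0.510 -1.382 rad, qd=4.516 -3.750 2.276 rad/s, tip=0.464 -0.366 0.198 m, u=0.000 0.000 0.000 N·m.
t=0.320 s (step 32): θ=1.294 0.334 -1.212 rad, qd=5.203 -5.047 6.528 rad/s, tip=0.501 -0.389 0.084 m, u=0.000 0.000 0.000 N·m.
t=0.360 s (step 36): θ=1.520 0.105 -0.833 rad, qd=6.169 -6.365 12.841 rad/s, tip=0.532 -0.411 -0.045 m, u=0.000 0.000 0.000 N·m.
t=0.400 s (step 40): θ=1.796 -0.156 -0.170 rad, qd=7.585 -5.957 19.165 rad/s, tip=0.538 -0.423 -0.176 m, u=0.000 0.000 0.000 N·m.
t=0.440 s (step 44): θ=2.096 -0.303 0.446 rad, qd=7.182 -1.383 9.819 rad/s, tip=0.489 -0.399 -0.302 m, u=0.000 0.000 0.000 N·m.
t=0.480 s (step 48): θ=2.368 -0.288 0.613 rad, qd=6.391 1.965 -1.231 rad/s, tip=0.406 -0.345 -0.440 m, u=0.000 0.000 0.000 N·m.
t=0.520 s (step 52): θ=2.602 -0.151 0.359 rad, qd=5.276 4.929 -11.199 rad/s, tip=0.300 -0.262 -0.581 m, u=0.000 0.000 0.000 N·m.
t=0.560 s (step 56): θ=2.805 0.081 -0.153 rad, qd=5.319 5.480 -11.096 rad/s, tip=0.165 -0.142 -0.676 m, u=0.000 0.000 0.000 N·m.
t=0.600 s (step 60): θ=3.044 0.199 -0.371 rad, qd=6.508 0.174 0.133 rad/s, tip=0.025 -0.013 -0.703 m, u=0.000 0.000 0.000 N·m.
t=0.610 s (step 61): θ=3.110 0.195 -0.358 rad, qd=6.675 -1.004 2.372 rad/s, tip=-0.008 0.018 -0.704 m.


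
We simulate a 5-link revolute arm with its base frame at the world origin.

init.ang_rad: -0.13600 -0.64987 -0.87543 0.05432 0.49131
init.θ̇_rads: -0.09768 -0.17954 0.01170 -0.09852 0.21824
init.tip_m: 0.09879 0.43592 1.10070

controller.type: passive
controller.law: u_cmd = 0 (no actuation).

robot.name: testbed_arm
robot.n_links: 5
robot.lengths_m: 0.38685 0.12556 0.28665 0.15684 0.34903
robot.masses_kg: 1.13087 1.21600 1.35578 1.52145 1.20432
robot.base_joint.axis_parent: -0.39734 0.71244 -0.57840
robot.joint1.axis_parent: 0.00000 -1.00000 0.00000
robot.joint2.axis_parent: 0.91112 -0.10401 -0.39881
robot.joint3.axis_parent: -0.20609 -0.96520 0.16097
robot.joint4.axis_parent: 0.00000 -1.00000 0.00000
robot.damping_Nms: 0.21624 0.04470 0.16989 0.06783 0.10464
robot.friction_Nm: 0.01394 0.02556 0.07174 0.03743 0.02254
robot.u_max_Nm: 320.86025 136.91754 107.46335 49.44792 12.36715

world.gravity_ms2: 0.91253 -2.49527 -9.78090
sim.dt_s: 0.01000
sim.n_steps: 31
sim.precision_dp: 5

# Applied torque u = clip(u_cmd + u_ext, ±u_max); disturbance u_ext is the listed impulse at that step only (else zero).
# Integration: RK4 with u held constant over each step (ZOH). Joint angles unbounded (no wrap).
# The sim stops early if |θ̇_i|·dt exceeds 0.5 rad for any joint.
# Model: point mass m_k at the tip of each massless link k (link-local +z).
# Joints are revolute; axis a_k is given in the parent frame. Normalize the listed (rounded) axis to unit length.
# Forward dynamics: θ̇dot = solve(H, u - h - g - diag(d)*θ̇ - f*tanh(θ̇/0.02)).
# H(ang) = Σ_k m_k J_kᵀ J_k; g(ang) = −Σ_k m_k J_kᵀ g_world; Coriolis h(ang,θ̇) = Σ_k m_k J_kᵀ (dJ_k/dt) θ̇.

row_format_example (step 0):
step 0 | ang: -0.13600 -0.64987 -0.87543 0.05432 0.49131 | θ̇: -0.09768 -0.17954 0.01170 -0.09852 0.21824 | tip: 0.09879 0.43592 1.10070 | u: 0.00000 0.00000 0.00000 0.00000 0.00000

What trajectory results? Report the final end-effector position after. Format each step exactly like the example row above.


step 1 | ang: -0.13805 -0.65484 -0.87629 0.05500 0.49323 | θ̇: -0.31172 -0.80896 -0.18220 0.22037 0.17874 | tip: 0.09905 0.43519 1.10037 | u: 0.00000 0.00000 0.00000 0.00000 0.00000
step 2 | ang: -0.14221 -0.66599 -0.87905 0.05864 0.49496 | θ̇: -0.51886 -1.41688 -0.36706 0.50310 0.16997 | tip: 0.09960 0.43413 1.09940 | u: 0.00000 0.00000 0.00000 0.00000 0.00000
step 3 | ang: -0.14840 -0.68311 -0.88360 0.06498 0.49669 | θ̇: -0.71690 -2.00319 -0.54068 0.76153 0.17898 | tip: 0.10045 0.43273 1.09778 | u: 0.00000 0.00000 0.00000 0.00000 0.00000
step 4 | ang: -0.15651 -0.70597 -0.88981 0.07380 0.49859 | θ̇: -0.90368 -2.56492 -0.70047 0.99749 0.20265 | tip: 0.10163 0.43099 1.09552 | u: 0.00000 0.00000 0.00000 0.00000 0.00000
step 5 | ang: -0.16643 -0.73432 -0.89755 0.08486 0.50078 | θ̇: -1.07741 -3.09942 -0.84431 1.21278 0.23864 | tip: 0.10316 0.42888 1.09262 | u: 0.00000 0.00000 0.00000 0.00000 0.00000
step 6 | ang: -0.17801 -0.76786 -0.90664 0.09799 0.50339 | θ̇: -1.23670 -3.60433 -0.97071 1.40930 0.28520 | tip: 0.10509 0.42638 1.08908 | u: 0.00000 0.00000 0.00000 0.00000 0.00000
step 7 | ang: -0.19111 -0.80630 -0.91691 0.11299 0.50652 | θ̇: -1.38055 -4.07764 -1.07883 1.58916 0.34105 | tip: 0.10745 0.42347 1.08489 | u: 0.00000 0.00000 0.00000 0.00000 0.00000
step 8 | ang: -0.20557 -0.84930 -0.92816 0.12972 0.51024 | θ̇: -1.50833 -4.51776 -1.16844 1.75465 0.40512 | tip: 0.11030 0.42014 1.08005 | u: 0.00000 0.00000 0.00000 0.00000 0.00000
step 9 | ang: -0.22122 -0.89654 -0.94021 0.14805 0.51464 | θ̇: -1.61981 -4.92354 -1.23993 1.90823 0.47641 | tip: 0.11369 0.41635 1.07454 | u: 0.00000 0.00000 0.00000 0.00000 0.00000
step 10 | ang: -0.23791 -0.94766 -0.95290 0.16786 0.51979 | θ̇: -1.71513 -5.29428 -1.29412 2.05233 0.55389 | tip: 0.11766 0.41210 1.06834 | u: 0.00000 0.00000 0.00000 0.00000 0.00000
step 11 | ang: -0.25547 -1.00231 -0.96604 0.18907 0.52574 | θ̇: -1.79481 -5.62975 -1.33214 2.18923 0.63647 | tip: 0.12228 0.40737 1.06141 | u: 0.00000 0.00000 0.00000 0.00000 0.00000
step 12 | ang: -0.27376 -1.06013 -0.97949 0.21162 0.53253 | θ̇: -1.85975 -5.93014 -1.35511 2.32072 0.72294 | tip: 0.12761 0.40216 1.05371 | u: 0.00000 0.00000 0.00000 0.00000 0.00000
step 13 | ang: -0.29262 -1.12079 -0.99310 0.23547 0.54021 | θ̇: -1.91127 -6.19606 -1.36381 2.44795 0.81202 | tip: 0.13370 0.39646 1.04520 | u: 0.00000 0.00000 0.00000 0.00000 0.00000
step 14 | ang: -0.31195 -1.18394 -1.00672 0.26057 0.54878 | θ̇: -1.95120 -6.42842 -1.35822 2.57129 0.90230 | tip: 0.14060 0.39026 1.03581 | u: 0.00000 0.00000 0.00000 0.00000 0.00000
step 15 | ang: -0.33162 -1.24925 -1.02021 0.28688 0.55825 | θ̇: -1.98192 -6.62841 -1.33697 2.69038 0.99216 | tip: 0.14836 0.38358 1.02544 | u: 0.00000 0.00000 0.00000 0.00000 0.00000
step 16 | ang: -0.35156 -1.31641 -1.03340 0.31436 0.56861 | θ̇: -2.00642 -6.79735 -1.29685 2.80446 1.07947 | tip: 0.15702 0.37643 1.01403 | u: 0.00000 0.00000 0.00000 0.00000 0.00000
step 17 | ang: -0.37174 -1.38510 -1.04607 0.34295 0.57982 | θ̇: -2.02820 -6.93662 -1.23250 2.91307 1.16110 | tip: 0.16659 0.36881 1.00145 | u: 0.00000 0.00000 0.00000 0.00000 0.00000
step 18 | ang: -0.39213 -1.45505 -1.05794 0.37261 0.59180 | θ̇: -2.05104 -7.04753 -1.13655 3.01721 1.23226 | tip: 0.17706 0.36077 0.98760 | u: 0.00000 0.00000 0.00000 0.00000 0.00000
step 19 | ang: -0.41277 -1.52596 -1.06866 0.40329 0.60441 | θ̇: -2.07836 -7.13136 -1.00069 3.12062 1.28580 | tip: 0.18840 0.35232 0.97235 | u: 0.00000 0.00000 0.00000 0.00000 0.00000
step 20 | ang: -0.43372 -1.59759 -1.07780 0.43504 0.61742 | θ̇: -2.11228 -7.18944 -0.81794 3.23076 1.31196 | tip: 0.20054 0.34350 0.95559 | u: 0.00000 0.00000 0.00000 0.00000 0.00000
step 21 | ang: -0.45504 -1.66967 -1.08486 0.46797 0.63052 | θ̇: -2.15256 -7.22343 -0.58554 3.35851 1.29924 | tip: 0.21335 0.33435 0.93721 | u: 0.00000 0.00000 0.00000 0.00000 0.00000
step 22 | ang: -0.47678 -1.74198 -1.08936 0.50231 0.64324 | θ̇: -2.19593 -7.23569 -0.30750 3.51582 1.23672 | tip: 0.22668 0.32491 0.91714 | u: 0.00000 0.00000 0.00000 0.00000 0.00000
step 23 | ang: -0.49895 -1.81432 -1.09089 0.53841 0.65506 | θ̇: -2.23553 -7.22987 0.00288 3.71361 1.11620 | tip: 0.24033 0.31521 0.89530 | u: 0.00000 0.00000 0.00000 0.00000 0.00000
step 24 | ang: -0.52144 -1.88654 -1.08930 0.57677 0.66535 | θ̇: -2.25881 -7.21240 0.31555 3.96390 0.93168 | tip: 0.25412 0.30528 0.87168 | u: 0.00000 0.00000 0.00000 0.00000 0.00000
step 25 | ang: -0.54407 -1.95854 -1.08457 0.61779 0.67354 | θ̇: -2.26374 -7.18517 0.62887 4.24521 0.70024 | tip: 0.26784 0.29513 0.84629 | u: 0.00000 0.00000 0.00000 0.00000 0.00000
step 26 | ang: -0.56663 -2.03023 -1.07676 0.66173 0.67924 | θ̇: -2.24447 -7.15257 0.93114 4.54355 0.43524 | tip: 0.28133 0.28477 0.81914 | u: 0.00000 0.00000 0.00000 0.00000 0.00000
step 27 | ang: -0.58886 -2.10158 -1.06602 0.70866 0.68219 | θ̇: -2.19616 -7.11886 1.21411 4.84143 0.15301 | tip: 0.29441 0.27423 0.79029 | u: 0.00000 0.00000 0.00000 0.00000 0.00000
step 28 | ang: -0.61044 -2.17261 -1.05255 0.75848 0.68232 | θ̇: -2.11551 -7.08662 1.47568 5.11314 -0.12030 | tip: 0.30697 0.26349 0.75979 | u: 0.00000 0.00000 0.00000 0.00000 0.00000
step 29 | ang: -0.63105 -2.24333 -1.03656 0.81075 0.67991 | θ̇: -2.00017 -7.05805 1.71832 5.33383 -0.35906 | tip: 0.31888 0.25257 0.72771 | u: 0.00000 0.00000 0.00000 0.00000 0.00000
step 30 | ang: -0.65033 -2.31380 -1.01824 0.86497 0.67524 | θ̇: -1.84802 -7.03803 1.94519 5.50083 -0.56710 | tip: 0.33005 0.24146 0.69412 | u: 0.00000 0.00000 0.00000 0.00000 0.00000
step 31 | ang: -0.66788 -2.38412 -0.99769 0.92053 0.66872 | θ̇: -1.65695 -7.02790 2.16421 5.59764 -0.72932 | tip: 0.34041 0.23018 0.65909
final tip position (m): 0.34041 0.23018 0.65909


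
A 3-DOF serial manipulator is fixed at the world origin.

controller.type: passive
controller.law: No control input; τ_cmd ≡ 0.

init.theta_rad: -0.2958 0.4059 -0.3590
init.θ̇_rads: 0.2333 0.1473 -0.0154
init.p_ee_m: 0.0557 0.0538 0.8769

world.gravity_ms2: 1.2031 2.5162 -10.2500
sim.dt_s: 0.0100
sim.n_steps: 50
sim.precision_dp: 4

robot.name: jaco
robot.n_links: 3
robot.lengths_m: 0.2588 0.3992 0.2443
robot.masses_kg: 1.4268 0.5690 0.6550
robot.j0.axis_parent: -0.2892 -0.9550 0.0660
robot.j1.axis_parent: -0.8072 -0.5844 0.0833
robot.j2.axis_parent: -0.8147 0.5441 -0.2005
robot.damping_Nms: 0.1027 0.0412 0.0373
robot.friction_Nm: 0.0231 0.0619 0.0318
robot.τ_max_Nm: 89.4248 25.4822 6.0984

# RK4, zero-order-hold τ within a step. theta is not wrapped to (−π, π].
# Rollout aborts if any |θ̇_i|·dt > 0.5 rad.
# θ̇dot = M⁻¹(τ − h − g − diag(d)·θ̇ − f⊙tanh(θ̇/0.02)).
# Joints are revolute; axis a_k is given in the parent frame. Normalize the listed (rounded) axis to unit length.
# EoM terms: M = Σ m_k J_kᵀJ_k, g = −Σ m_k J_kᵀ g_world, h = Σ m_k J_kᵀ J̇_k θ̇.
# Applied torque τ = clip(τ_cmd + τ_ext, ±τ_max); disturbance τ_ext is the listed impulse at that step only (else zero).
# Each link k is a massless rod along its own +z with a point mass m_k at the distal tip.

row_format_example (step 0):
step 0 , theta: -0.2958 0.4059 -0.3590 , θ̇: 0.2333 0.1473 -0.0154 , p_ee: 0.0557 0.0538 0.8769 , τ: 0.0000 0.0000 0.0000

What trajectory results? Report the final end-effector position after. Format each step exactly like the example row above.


step 1 , theta: -0.2944 0.4089 -0.3609 , θ̇: 0.0483 0.4542 -0.3655 , p_ee: 0.0532 0.0552 0.8767 , τ: 0.0000 0.0000 0.0000
step 2 , theta: -0.2948 0.4150 -0.3663 , θ̇: -0.1315 0.7541 -0.6987 , p_ee: 0.0506 0.0569 0.8761 , τ: 0.0000 0.0000 0.0000
step 3 , theta: -0.2970 0.4240 -0.3749 , θ̇: -0.3082 1.0505 -1.0188 , p_ee: 0.0481 0.0588 0.8751 , τ: 0.0000 0.0000 0.0000
step 4 , theta: -0.3010 0.4360 -0.3866 , θ̇: -0.4827 1.3451 -1.3262 , p_ee: 0.0456 0.0609 0.8737 , τ: 0.0000 0.0000 0.0000
step 5 , theta: -0.3067 0.4509 -0.4013 , θ̇: -0.6555 1.6388 -1.6202 , p_ee: 0.0432 0.0634 0.8719 , τ: 0.0000 0.0000 0.0000
step 6 , theta: -0.3141 0.4687 -0.4189 , θ̇: -0.8268 1.9325 -1.8998 , p_ee: 0.0408 0.0660 0.8695 , τ: 0.0000 0.0000 0.0000
step 7 , theta: -0.3232 0.4895 -0.4393 , θ̇: -0.9972 2.2269 -2.1632 , p_ee: 0.0384 0.0690 0.8667 , τ: 0.0000 0.0000 0.0000
step 8 , theta: -0.3340 0.5133 -0.4621 , θ̇: -1.1670 2.5225 -2.4084 , p_ee: 0.0361 0.0722 0.8634 , τ: 0.0000 0.0000 0.0000
step 9 , theta: -0.3465 0.5400 -0.4874 , θ̇: -1.3366 2.8199 -2.6330 , p_ee: 0.0339 0.0757 0.8594 , τ: 0.0000 0.0000 0.0000
step 10 , theta: -0.3608 0.5697 -0.5147 , θ̇: -1.5064 3.1193 -2.8339 , p_ee: 0.0318 0.0795 0.8549 , τ: 0.0000 0.0000 0.0000
step 11 , theta: -0.3767 0.6024 -0.5440 , θ̇: -1.6769 3.4212 -3.0077 , p_ee: 0.0298 0.0835 0.8497 , τ: 0.0000 0.0000 0.0000
step 12 , theta: -0.3943 0.6381 -0.5748 , θ̇: -1.8488 3.7256 -3.1507 , p_ee: 0.0280 0.0878 0.8438 , τ: 0.0000 0.0000 0.0000
step 13 , theta: -0.4137 0.6769 -0.6069 , θ̇: -2.0230 4.0328 -3.2588 , p_ee: 0.0263 0.0924 0.8371 , τ: 0.0000 0.0000 0.0000
step 14 , theta: -0.4348 0.7188 -0.6398 , θ̇: -2.2004 4.3429 -3.3277 , p_ee: 0.0248 0.0973 0.8297 , τ: 0.0000 0.0000 0.0000
step 15 , theta: -0.4577 0.7638 -0.6733 , θ̇: -2.3825 4.6558 -3.3524 , p_ee: 0.0235 0.1025 0.8215 , τ: 0.0000 0.0000 0.0000
step 16 , theta: -0.4824 0.8119 -0.7067 , θ̇: -2.5707 4.9715 -3.3281 , p_ee: 0.0224 0.1079 0.8125 , τ: 0.0000 0.0000 0.0000
step 17 , theta: -0.5091 0.8632 -0.7396 , θ̇: -2.7670 5.2896 -3.2492 , p_ee: 0.0216 0.1137 0.8026 , τ: 0.0000 0.0000 0.0000
step 18 , theta: -0.5378 0.9177 -0.7715 , θ̇: -2.9735 5.6093 -3.1098 , p_ee: 0.0209 0.1197 0.7920 , τ: 0.0000 0.0000 0.0000
step 19 , theta: -0.5686 0.9754 -0.8016 , θ̇: -3.1927 5.9294 -2.9034 , p_ee: 0.0205 0.1260 0.7804 , τ: 0.0000 0.0000 0.0000
step 20 , theta: -0.6017 1.0363 -0.8293 , θ̇: -3.4270 6.2481 -2.6231 , p_ee: 0.0202 0.1326 0.7681 , τ: 0.0000 0.0000 0.0000
step 21 , theta: -0.6372 1.1004 -0.8538 , θ̇: -3.6793 6.5626 -2.2615 , p_ee: 0.0200 0.1395 0.7550 , τ: 0.0000 0.0000 0.0000
step 22 , theta: -0.6754 1.1675 -0.8743 , θ̇: -3.9521 6.8691 -1.8111 , p_ee: 0.0200 0.1467 0.7411 , τ: 0.0000 0.0000 0.0000
step 23 , theta: -0.7163 1.2377 -0.8897 , θ̇: -4.2478 7.1624 -1.2645 , p_ee: 0.0200 0.1542 0.7264 , τ: 0.0000 0.0000 0.0000
step 24 , theta: -0.7604 1.3107 -0.8992 , θ̇: -4.5682 7.4358 -0.6149 , p_ee: 0.0200 0.1618 0.7110 , τ: 0.0000 0.0000 0.0000
step 25 , theta: -0.8078 1.3863 -0.9016 , θ̇: -4.9142 7.6816 0.1396 , p_ee: 0.0198 0.1697 0.6948 , τ: 0.0000 0.0000 0.0000
step 26 , theta: -0.8588 1.4642 -0.8961 , θ̇: -5.2851 7.8924 0.9885 , p_ee: 0.0193 0.1778 0.6780 , τ: 0.0000 0.0000 0.0000
step 27 , theta: -0.9136 1.5440 -0.8815 , θ̇: -5.6786 8.0557 1.9477 , p_ee: 0.0185 0.1859 0.6605 , τ: 0.0000 0.0000 0.0000
step 28 , theta: -0.9724 1.6251 -0.8568 , θ̇: -6.0907 8.1615 3.0118 , p_ee: 0.0172 0.1941 0.6424 , τ: 0.0000 0.0000 0.0000
step 29 , theta: -1.0354 1.7070 -0.8210 , θ̇: -6.5152 8.2012 4.1700 , p_ee: 0.0153 0.2022 0.6236 , τ: 0.0000 0.0000 0.0000
step 30 , theta: -1.1027 1.7889 -0.7731 , θ̇: -6.9439 8.1690 5.4053 , p_ee: 0.0127 0.2103 0.6042 , τ: 0.0000 0.0000 0.0000
step 31 , theta: -1.1743 1.8701 -0.7127 , θ̇: -7.3675 8.0634 6.6955 , p_ee: 0.0095 0.2183 0.5841 , τ: 0.0000 0.0000 0.0000
step 32 , theta: -1.2500 1.9500 -0.6391 , θ̇: -7.7759 7.8880 8.0137 , p_ee: 0.0056 0.2261 0.5632 , τ: 0.0000 0.0000 0.0000
step 33 , theta: -1.3297 2.0277 -0.5524 , θ̇: -8.1595 7.6517 9.3308 , p_ee: 0.0011 0.2338 0.5415 , τ: 0.0000 0.0000 0.0000
step 34 , theta: -1.4131 2.1028 -0.4526 , θ̇: -8.5100 7.3676 10.6175 , p_ee: -0.0039 0.2411 0.5187 , τ: 0.0000 0.0000 0.0000
step 35 , theta: -1.4998 2.1749 -0.3402 , θ̇: -8.8211 7.0517 11.8476 , p_ee: -0.0093 0.2482 0.4948 , τ: 0.0000 0.0000 0.0000
step 36 , theta: -1.5894 2.2438 -0.2159 , θ̇: -9.0887 6.7201 12.9999 , p_ee: -0.0149 0.2548 0.4694 , τ: 0.0000 0.0000 0.0000
step 37 , theta: -1.6814 2.3094 -0.0805 , θ̇: -9.3109 6.3880 14.0610 , p_ee: -0.0204 0.2608 0.4425 , τ: 0.0000 0.0000 0.0000
step 38 , theta: -1.7754 2.3716 0.0650 , θ̇: -9.4874 6.0680 15.0248 , p_ee: -0.0258 0.2660 0.4139 , τ: 0.0000 0.0000 0.0000
step 39 , theta: -1.8710 2.4308 0.2196 , θ̇: -9.6192 5.7695 15.8929 , p_ee: -0.0306 0.2701 0.3834 , τ: 0.0000 0.0000 0.0000
step 40 , theta: -1.9677 2.4871 0.3825 , θ̇: -9.7080 5.4995 16.6729 , p_ee: -0.0348 0.2730 0.3511 , τ: 0.0000 0.0000 0.0000
step 41 , theta: -2.0650 2.5409 0.5528 , θ̇: -9.7557 5.2625 17.3764 , p_ee: -0.0382 0.2742 0.3170 , τ: 0.0000 0.0000 0.0000
step 42 , theta: -2.1627 2.5925 0.7298 , θ̇: -9.7646 5.0620 18.0173 , p_ee: -0.0404 0.2734 0.2811 , τ: 0.0000 0.0000 0.0000
step 43 , theta: -2.2602 2.6423 0.9130 , θ̇: -9.7365 4.9009 18.6101 , p_ee: -0.0414 0.2704 0.2437 , τ: 0.0000 0.0000 0.0000
step 44 , theta: -2.3573 2.6906 1.1019 , θ̇: -9.6742 4.7820 19.1684 , p_ee: -0.0409 0.2648 0.2051 , τ: 0.0000 0.0000 0.0000
step 45 , theta: -2.4536 2.7380 1.2963 , θ̇: -9.5811 4.7081 19.7033 , p_ee: -0.0387 0.2561 0.1655 , τ: 0.0000 0.0000 0.0000
step 46 , theta: -2.5488 2.7849 1.4959 , θ̇: -9.4625 4.6798 20.2217 , p_ee: -0.0346 0.2441 0.1257 , τ: 0.0000 0.0000 0.0000
step 47 , theta: -2.6428 2.8318 1.7007 , θ̇: -9.3265 4.6920 20.7221 , p_ee: -0.0282 0.2284 0.0861 , τ: 0.0000 0.0000 0.0000
step 48 , theta: -2.7353 2.8789 1.9103 , θ̇: -9.1853 4.7247 21.1883 , p_ee: -0.0194 0.2087 0.0478 , τ: 0.0000 0.0000 0.0000
step 49 , theta: -2.8265 2.9262 2.1242 , θ̇: -9.0547 4.7332 21.5820 , p_ee: -0.0079 0.1849 0.0118 , τ: 0.0000 0.0000 0.0000
step 50 , theta: -2.9165 2.9732 2.3415 , θ̇: -8.9504 4.6450 21.8438 , p_ee: 0.0063 0.1570 -0.0208
final p_ee position (m): 0.0063 0.1570 -0.0208


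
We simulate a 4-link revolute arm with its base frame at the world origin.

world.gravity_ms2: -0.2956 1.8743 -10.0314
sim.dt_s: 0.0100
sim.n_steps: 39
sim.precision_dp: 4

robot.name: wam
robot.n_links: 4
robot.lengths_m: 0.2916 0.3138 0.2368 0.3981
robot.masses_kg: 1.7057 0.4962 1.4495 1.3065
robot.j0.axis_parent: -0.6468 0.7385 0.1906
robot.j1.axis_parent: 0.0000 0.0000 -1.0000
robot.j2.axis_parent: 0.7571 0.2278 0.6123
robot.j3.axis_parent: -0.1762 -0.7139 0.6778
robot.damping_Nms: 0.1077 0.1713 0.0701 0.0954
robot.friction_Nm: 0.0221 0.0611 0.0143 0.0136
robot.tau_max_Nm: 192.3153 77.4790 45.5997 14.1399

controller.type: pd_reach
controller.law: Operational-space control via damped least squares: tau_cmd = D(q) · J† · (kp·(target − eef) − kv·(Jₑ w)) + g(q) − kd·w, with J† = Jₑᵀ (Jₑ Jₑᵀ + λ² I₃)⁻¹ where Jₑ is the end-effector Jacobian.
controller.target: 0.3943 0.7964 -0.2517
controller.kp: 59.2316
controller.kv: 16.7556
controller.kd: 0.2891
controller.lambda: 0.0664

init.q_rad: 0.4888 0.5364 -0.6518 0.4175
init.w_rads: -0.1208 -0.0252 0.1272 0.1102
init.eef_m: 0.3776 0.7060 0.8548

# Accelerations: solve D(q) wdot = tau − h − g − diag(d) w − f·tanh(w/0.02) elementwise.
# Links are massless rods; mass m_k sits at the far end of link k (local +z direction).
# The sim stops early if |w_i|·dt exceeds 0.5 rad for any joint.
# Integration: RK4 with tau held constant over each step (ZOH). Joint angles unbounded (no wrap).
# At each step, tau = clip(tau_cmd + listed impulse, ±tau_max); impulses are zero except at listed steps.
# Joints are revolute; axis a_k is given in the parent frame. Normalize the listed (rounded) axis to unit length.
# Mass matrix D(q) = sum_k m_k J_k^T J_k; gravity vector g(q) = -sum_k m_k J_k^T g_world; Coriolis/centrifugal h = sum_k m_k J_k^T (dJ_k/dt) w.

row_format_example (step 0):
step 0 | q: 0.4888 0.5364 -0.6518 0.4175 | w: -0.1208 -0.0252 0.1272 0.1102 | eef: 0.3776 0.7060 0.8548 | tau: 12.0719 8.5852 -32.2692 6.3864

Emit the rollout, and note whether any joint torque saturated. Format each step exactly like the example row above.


step 1 | q: 0.4843 0.5392 -0.6608 0.4217 | w: -0.7825 0.5490 -1.9414 0.7071 | eef: 0.3766 0.7056 0.8531 | tau: 4.8875 6.7825 -24.8097 5.0145
step 2 | q: 0.4738 0.5459 -0.6889 0.4307 | w: -1.3111 0.7339 -3.6787 1.0776 | eef: 0.3761 0.7062 0.8456 | tau: 2.5143 5.4742 -19.2005 4.0264
step 3 | q: 0.4588 0.5529 -0.7325 0.4431 | w: -1.6795 0.6087 -5.0329 1.3619 | eef: 0.3758 0.7073 0.8334 | tau: 3.2341 4.5191 -14.8964 3.2119
step 4 | q: 0.4409 0.5576 -0.7876 0.4581 | w: -1.8831 0.3051 -5.9906 1.6158 | eef: 0.3756 0.7083 0.8172 | tau: 5.2490 3.7732 -11.4074 2.4607
step 5 | q: 0.4218 0.5589 -0.8505 0.4754 | w: -1.9376 -0.0553 -6.5817 1.8513 | eef: 0.3754 0.7090 0.7977 | tau: 7.2451 3.1344 -8.3813 1.7285
step 6 | q: 0.4028 0.5567 -0.9178 0.4952 | w: -1.8707 -0.3832 -6.8617 2.0784 | eef: 0.3752 0.7093 0.7755 | tau: 8.5526 2.5450 -5.6226 1.0053
step 7 | q: 0.3848 0.5514 -0.9867 0.5168 | w: -1.7159 -0.6817 -6.9271 2.2293 | eef: 0.3749 0.7092 0.7512 | tau: 8.9209 2.0002 -3.0452 0.3217
step 8 | q: 0.3687 0.5433 -1.0555 0.5395 | w: -1.5012 -0.9331 -6.8413 2.3062 | eef: 0.3745 0.7087 0.7253 | tau: 8.4144 1.4993 -0.6382 -0.3077
step 9 | q: 0.3550 0.5329 -1.1230 0.5626 | w: -1.2491 -1.1342 -6.6539 2.3171 | eef: 0.3740 0.7078 0.6983 | tau: 7.2012 1.0458 1.5813 -0.8708
step 10 | q: 0.3439 0.5208 -1.1882 0.5856 | w: -0.9762 -1.2872 -6.4002 2.2743 | eef: 0.3736 0.7068 0.6705 | tau: 5.4686 0.6419 3.5911 -1.3598
step 11 | q: 0.3355 0.5074 -1.2507 0.6080 | w: -0.6946 -1.3964 -6.1039 2.1913 | eef: 0.3731 0.7056 0.6421 | tau: 3.3851 0.2871 5.3743 -1.7719
step 12 | q: 0.3300 0.4930 -1.3101 0.6293 | w: -0.4129 -1.4663 -5.7807 2.0807 | eef: 0.3727 0.7044 0.6136 | tau: 1.0881 -0.0216 6.9227 -2.1082
step 13 | q: 0.3272 0.4782 -1.3662 0.6495 | w: -0.1371 -1.5010 -5.4411 1.9535 | eef: 0.3723 0.7032 0.5850 | tau: -1.3166 -0.2889 8.2374 -2.3726
step 14 | q: 0.3272 0.4631 -1.4188 0.6684 | w: 0.1283 -1.5047 -5.0926 1.8177 | eef: 0.3719 0.7021 0.5566 | tau: -3.7489 -0.5206 9.3269 -2.5702
step 15 | q: 0.3298 0.4482 -1.4680 0.6858 | w: 0.3803 -1.4809 -4.7400 1.6794 | eef: 0.3716 0.7012 0.5286 | tau: -6.1533 -0.7225 10.2055 -2.7072
step 16 | q: 0.3347 0.4336 -1.5136 0.7019 | w: 0.6169 -1.4327 -4.3864 1.5437 | eef: 0.3714 0.7004 0.5009 | tau: -8.4967 -0.8998 10.8909 -2.7904
step 17 | q: 0.3420 0.4196 -1.5557 0.7167 | w: 0.8367 -1.3635 -4.0349 1.4130 | eef: 0.3713 0.6998 0.4737 | tau: -10.7550 -1.0575 11.4036 -2.8260
step 18 | q: 0.3514 0.4064 -1.5944 0.7302 | w: 1.0386 -1.2766 -3.6881 1.2888 | eef: 0.3712 0.6993 0.4472 | tau: -12.9139 -1.1996 11.7647 -2.8201
step 19 | q: 0.3627 0.3941 -1.6296 0.7425 | w: 1.2222 -1.1752 -3.3481 1.1715 | eef: 0.3712 0.6991 0.4213 | tau: -14.9657 -1.3294 11.9954 -2.7785
step 20 | q: 0.3758 0.3829 -1.6614 0.7536 | w: 1.3872 -1.0627 -3.0171 1.0612 | eef: 0.3713 0.6991 0.3960 | tau: -16.9070 -1.4495 12.1162 -2.7066
step 21 | q: 0.3904 0.3728 -1.6900 0.7637 | w: 1.5336 -0.9420 -2.6968 0.9576 | eef: 0.3714 0.6994 0.3715 | tau: -18.7374 -1.5616 12.1459 -2.6095
step 22 | q: 0.4063 0.3640 -1.7154 0.7728 | w: 1.6617 -0.8164 -2.3889 0.8603 | eef: 0.3716 0.6998 0.3477 | tau: -20.4580 -1.6670 12.1019 -2.4920
step 23 | q: 0.4235 0.3565 -1.7378 0.7809 | w: 1.7720 -0.6884 -2.0947 0.7686 | eef: 0.3719 0.7005 0.3246 | tau: -22.0709 -1.7664 11.9996 -2.3584
step 24 | q: 0.4417 0.3502 -1.7574 0.7882 | w: 1.8650 -0.5607 -1.8156 0.6821 | eef: 0.3722 0.7014 0.3022 | tau: -23.5784 -1.8602 11.8523 -2.2129
step 25 | q: 0.4607 0.3452 -1.7743 0.7945 | w: 1.9417 -0.4355 -1.5525 0.6004 | eef: 0.3726 0.7025 0.2806 | tau: -24.9831 -1.9485 11.6716 -2.0590
step 26 | q: 0.4805 0.3415 -1.7886 0.8002 | w: 2.0028 -0.3147 -1.3060 0.5230 | eef: 0.3731 0.7038 0.2596 | tau: -26.2872 -2.0312 11.4669 -1.9001
step 27 | q: 0.5007 0.3389 -1.8005 0.8050 | w: 2.0494 -0.2001 -1.0768 0.4498 | eef: 0.3736 0.7053 0.2394 | tau: -27.4931 -2.1083 11.2465 -1.7391
step 28 | q: 0.5214 0.3374 -1.8102 0.8091 | w: 2.0825 -0.0928 -0.8650 0.3805 | eef: 0.3741 0.7069 0.2198 | tau: -28.6030 -2.1794 11.0166 -1.5786
step 29 | q: 0.5423 0.3370 -1.8179 0.8126 | w: 2.1029 0.0034 -0.6726 0.3108 | eef: 0.3747 0.7087 0.2008 | tau: -29.6242 -2.2438 10.7836 -1.4194
step 30 | q: 0.5634 0.3373 -1.8238 0.8153 | w: 2.1104 0.0728 -0.5103 0.2188 | eef: 0.3753 0.7106 0.1825 | tau: -30.5856 -2.2962 10.5577 -1.2584
step 31 | q: 0.5845 0.3384 -1.8282 0.8170 | w: 2.1078 0.1370 -0.3617 0.1377 | eef: 0.3760 0.7126 0.1649 | tau: -31.4460 -2.3402 10.3306 -1.1084
step 32 | q: 0.6055 0.3400 -1.8311 0.8181 | w: 2.0964 0.1967 -0.2260 0.0677 | eef: 0.3766 0.7147 0.1478 | tau: -32.2085 -2.3771 10.1051 -0.9696
step 33 | q: 0.6263 0.3423 -1.8328 0.8184 | w: 2.0770 0.2511 -0.1031 0.0074 | eef: 0.3772 0.7169 0.1313 | tau: -32.8791 -2.4078 9.8838 -0.8416
step 34 | q: 0.6470 0.3450 -1.8333 0.8183 | w: 2.0510 0.3036 0.0099 -0.0374 | eef: 0.3779 0.7192 0.1154 | tau: -33.4559 -2.4299 9.6673 -0.7284
step 35 | q: 0.6673 0.3483 -1.8327 0.8177 | w: 2.0185 0.3460 0.1072 -0.0813 | eef: 0.3785 0.7215 0.1000 | tau: -33.9607 -2.4494 9.4645 -0.6228
step 36 | q: 0.6873 0.3519 -1.8312 0.8166 | w: 1.9808 0.3808 0.1919 -0.1218 | eef: 0.3791 0.7238 0.0852 | tau: -34.3934 -2.4652 9.2700 -0.5248
step 37 | q: 0.7069 0.3559 -1.8289 0.8152 | w: 1.9388 0.4088 0.2651 -0.1590 | eef: 0.3797 0.7261 0.0709 | tau: -34.7579 -2.4771 9.0837 -0.4345
step 38 | q: 0.7261 0.3601 -1.8259 0.8135 | w: 1.8931 0.4305 0.3277 -0.1928 | eef: 0.3803 0.7284 0.0571 | tau: -35.0588 -2.4855 8.9054 -0.3519
step 39 | q: 0.7448 0.3644 -1.8224 0.8114 | w: 1.8445 0.4466 0.3805 -0.2234 | eef: 0.3809 0.7307 0.0438
any joint saturated: no


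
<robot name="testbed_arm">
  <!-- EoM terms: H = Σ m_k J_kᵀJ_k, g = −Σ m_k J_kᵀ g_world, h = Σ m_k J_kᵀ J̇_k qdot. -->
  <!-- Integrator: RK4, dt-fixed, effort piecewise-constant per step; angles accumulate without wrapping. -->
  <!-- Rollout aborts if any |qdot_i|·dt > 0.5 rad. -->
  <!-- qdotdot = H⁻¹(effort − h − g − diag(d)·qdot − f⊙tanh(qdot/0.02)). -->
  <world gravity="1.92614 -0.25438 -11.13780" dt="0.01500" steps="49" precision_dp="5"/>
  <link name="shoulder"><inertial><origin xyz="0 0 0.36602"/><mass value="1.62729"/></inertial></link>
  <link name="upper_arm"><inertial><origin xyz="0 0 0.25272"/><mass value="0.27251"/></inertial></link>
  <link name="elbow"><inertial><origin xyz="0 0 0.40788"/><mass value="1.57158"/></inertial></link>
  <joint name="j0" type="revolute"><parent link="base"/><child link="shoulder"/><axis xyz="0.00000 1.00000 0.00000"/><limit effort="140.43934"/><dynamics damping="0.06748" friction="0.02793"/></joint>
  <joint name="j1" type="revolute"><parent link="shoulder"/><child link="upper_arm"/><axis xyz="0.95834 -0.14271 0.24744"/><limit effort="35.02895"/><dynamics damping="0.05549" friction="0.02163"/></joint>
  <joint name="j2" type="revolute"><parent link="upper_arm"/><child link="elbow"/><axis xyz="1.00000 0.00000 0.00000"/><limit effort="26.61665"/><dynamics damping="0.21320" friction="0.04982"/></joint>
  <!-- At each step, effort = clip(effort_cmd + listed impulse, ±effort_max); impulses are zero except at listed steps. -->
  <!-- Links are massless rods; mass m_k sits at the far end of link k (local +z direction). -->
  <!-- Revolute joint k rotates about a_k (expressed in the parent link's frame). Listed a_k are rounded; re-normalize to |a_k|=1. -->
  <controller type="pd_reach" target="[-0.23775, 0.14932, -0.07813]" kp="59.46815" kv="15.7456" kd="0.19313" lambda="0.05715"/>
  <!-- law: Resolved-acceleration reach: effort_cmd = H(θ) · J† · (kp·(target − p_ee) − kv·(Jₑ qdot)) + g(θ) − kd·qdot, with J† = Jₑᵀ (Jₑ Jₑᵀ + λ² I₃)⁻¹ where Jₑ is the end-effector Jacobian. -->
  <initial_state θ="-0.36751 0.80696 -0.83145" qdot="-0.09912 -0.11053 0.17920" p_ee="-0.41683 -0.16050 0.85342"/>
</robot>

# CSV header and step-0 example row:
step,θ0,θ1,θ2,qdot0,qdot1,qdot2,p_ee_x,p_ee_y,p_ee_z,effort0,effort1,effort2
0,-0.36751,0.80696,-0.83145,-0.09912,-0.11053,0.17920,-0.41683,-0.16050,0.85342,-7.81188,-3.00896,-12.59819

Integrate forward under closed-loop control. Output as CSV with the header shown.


step,θ0,θ1,θ2,qdot0,qdot1,qdot2,p_ee_x,p_ee_y,p_ee_z,effort0,effort1,effort2
1,-0.36705,0.82855,-0.86631,0.14729,2.88283,-4.65329,-0.41732,-0.15884,0.84834,-4.11179,-3.43014,-9.29499
2,-0.36403,0.88411,-0.95591,0.24274,4.43673,-7.14616,-0.41666,-0.15428,0.83536,-1.77050,-3.67699,-7.49000
3,-0.36029,0.95677,-1.07269,0.24730,5.20689,-8.34632,-0.41511,-0.14774,0.81693,-0.21669,-3.78544,-6.19821
4,-0.35692,1.03778,-1.20207,0.19522,5.58016,-8.87436,-0.41278,-0.13974,0.79445,0.91448,-3.77946,-5.02350
5,-0.35465,1.12275,-1.33647,0.10404,5.75110,-9.04200,-0.40972,-0.13059,0.76889,1.81391,-3.68492,-3.84547
6,-0.35397,1.20945,-1.47177,-0.01626,5.81814,-9.00640,-0.40605,-0.12055,0.74100,2.57262,-3.52538,-2.65692
7,-0.35526,1.29675,-1.60560,-0.15873,5.83455,-8.85199,-0.40183,-0.10983,0.71145,3.22652,-3.31946,-1.49059
8,-0.35882,1.38414,-1.73657,-0.31911,5.83072,-8.62638,-0.39719,-0.09861,0.68081,3.81054,-3.08067,-0.38794
9,-0.36490,1.47147,-1.86385,-0.49335,5.82642,-8.35929,-0.39223,-0.08704,0.64959,4.33632,-2.81844,0.61404
10,-0.37367,1.55884,-1.98697,-0.67798,5.83560,-8.07007,-0.38706,-0.07526,0.61823,4.81085,-2.53905,1.48745
11,-0.38527,1.64655,-2.10570,-0.86987,5.86909,-7.77193,-0.38178,-0.06338,0.58713,5.23959,-2.24652,2.21428
12,-0.39977,1.73502,-2.21999,-1.06616,5.93613,-7.47438,-0.37652,-0.05148,0.55663,5.62742,-1.94313,2.78555
13,-0.41724,1.82483,-2.32988,-1.26417,6.04488,-7.18452,-0.37138,-0.03961,0.52703,5.97881,-1.62965,3.20004
14,-0.43768,1.91666,-2.43555,-1.46122,6.20215,-6.90777,-0.36650,-0.02780,0.49858,6.29740,-1.30540,3.46301
15,-0.46104,2.01128,-2.53722,-1.65450,6.41174,-6.64793,-0.36201,-0.01604,0.47155,6.58502,-0.96805,3.58544
16,-0.48726,2.10948,-2.63516,-1.84076,6.67068,-6.40655,-0.35810,-0.00432,0.44616,6.84007,-0.61398,3.58379
17,-0.51620,2.21190,-2.72965,-2.01587,6.96169,-6.18113,-0.35497,0.00743,0.42265,7.05535,-0.24121,3.48003
18,-0.54765,2.31877,-2.82085,-2.17424,7.24056,-5.96158,-0.35288,0.01930,0.40124,7.21823,0.13760,3.29986
19,-0.58132,2.42928,-2.90869,-2.30826,7.41780,-5.72425,-0.35214,0.03135,0.38214,7.32761,0.45206,3.06375
20,-0.61675,2.54067,-2.99255,-2.40782,7.32931,-5.42019,-0.35306,0.04362,0.36549,7.46955,0.48760,2.76363
21,-0.65331,2.64661,-3.07061,-2.45878,6.68434,-4.95124,-0.35584,0.05605,0.35119,7.92414,-0.05336,2.35150
22,-0.69013,2.73568,-3.13928,-2.44409,5.13122,-4.18476,-0.36032,0.06840,0.33877,8.88189,-0.96046,1.81877
23,-0.72621,2.79486,-3.19420,-2.36631,2.77616,-3.14376,-0.36572,0.08027,0.32725,9.95717,-1.50214,1.24969
24,-0.76090,2.81774,-3.23327,-2.26149,0.32527,-2.08373,-0.37096,0.09127,0.31560,10.72394,-1.48375,0.72948
25,-0.79408,2.80743,-3.25797,-2.16626,-1.65283,-1.22936,-0.37523,0.10123,0.30329,11.14902,-1.18221,0.31848
26,-0.82602,2.77183,-3.27179,-2.09508,-3.06721,-0.62572,-0.37821,0.11019,0.29023,11.36406,-0.81145,0.04574
27,-0.85709,2.71878,-3.27825,-2.05020,-3.99122,-0.24466,-0.37987,0.11825,0.27660,11.47944,-0.46303,-0.08991
28,-0.88767,2.65480,-3.28032,-2.02890,-4.52996,-0.03745,-0.38031,0.12555,0.26258,11.56239,-0.16355,-0.11159
29,-0.91808,2.58501,-3.28028,-2.02810,-4.76396,0.03480,-0.37966,0.13220,0.24835,11.64767,0.08590,-0.03793
30,-0.94860,2.51338,-3.27986,-2.04230,-4.78270,0.01930,-0.37801,0.13827,0.23405,11.75268,0.29135,0.08946
31,-0.97939,2.44242,-3.27998,-2.06402,-4.68087,-0.03294,-0.37548,0.14376,0.21979,11.88323,0.45948,0.21478
32,-1.01054,2.37361,-3.28102,-2.09006,-4.49378,-0.10605,-0.37219,0.14863,0.20564,12.03416,0.59623,0.32726
33,-1.04210,2.30808,-3.28326,-2.11808,-4.24491,-0.19068,-0.36825,0.15286,0.19169,12.19831,0.70615,0.42184
34,-1.07407,2.24656,-3.28677,-2.14519,-3.96182,-0.27481,-0.36376,0.15642,0.17802,12.36944,0.79246,0.48671
35,-1.10642,2.18940,-3.29149,-2.16912,-3.66407,-0.35084,-0.35886,0.15933,0.16469,12.54189,0.85750,0.51469
36,-1.13911,2.13673,-3.29726,-2.18824,-3.36483,-0.41466,-0.35367,0.16160,0.15176,12.71139,0.90300,0.50247
37,-1.17203,2.08850,-3.30388,-2.20140,-3.07267,-0.46460,-0.34829,0.16326,0.13928,12.87515,0.93036,0.44981
38,-1.20511,2.04456,-3.31116,-2.20790,-2.79295,-0.50055,-0.34283,0.16437,0.12727,13.03169,0.94091,0.35866
39,-1.23823,2.00471,-3.31887,-2.20736,-2.52884,-0.52343,-0.33738,0.16498,0.11577,13.18047,0.93602,0.23254
40,-1.27129,1.96868,-3.32684,-2.19965,-2.28207,-0.53468,-0.33203,0.16516,0.10476,13.32148,0.91724,0.07599
41,-1.30418,1.93622,-3.33491,-2.18483,-2.05338,-0.53598,-0.32682,0.16498,0.09427,13.45486,0.88628,-0.10595
42,-1.33679,1.90705,-3.34293,-2.16307,-1.84284,-0.52911,-0.32181,0.16452,0.08426,13.58062,0.84495,-0.30805
43,-1.36903,1.88090,-3.35080,-2.13469,-1.65005,-0.51575,-0.31702,0.16383,0.07474,13.69854,0.79510,-0.52514
44,-1.40080,1.85751,-3.35843,-2.10004,-1.47425,-0.49748,-0.31247,0.16297,0.06567,13.80807,0.73854,-0.75240
45,-1.43201,1.83664,-3.36575,-2.05955,-1.31452,-0.47568,-0.30817,0.16199,0.05704,13.90842,0.67699,-0.98540
46,-1.46256,1.81805,-3.37274,-2.01370,-1.16977,-0.45156,-0.30413,0.16094,0.04884,13.99860,0.61201,-1.22022
47,-1.49240,1.80152,-3.37934,-1.96300,-1.03888,-0.42615,-0.30032,0.15985,0.04103,14.07759,0.54498,-1.45350
48,-1.52144,1.78685,-3.38557,-1.90801,-0.92071,-0.40026,-0.29676,0.15875,0.03360,14.14443,0.47711,-1.68243
49,-1.54962,1.77387,-3.39140,-1.84930,-0.81415,-0.37457,-0.29341,0.15767,0.02654,,,
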